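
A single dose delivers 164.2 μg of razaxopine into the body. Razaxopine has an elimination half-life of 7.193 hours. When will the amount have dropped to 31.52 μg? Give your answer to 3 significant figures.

Fraction remaining = 31.52/164.2 ≈ 0.19196.
n = log₂(164.2/31.52) = ln(5.2094)/ln 2 ≈ 2.3811 half-lives.
t = n × t½ = 2.3811 × 7.193 ≈ 17.127 hours.

17.1 hours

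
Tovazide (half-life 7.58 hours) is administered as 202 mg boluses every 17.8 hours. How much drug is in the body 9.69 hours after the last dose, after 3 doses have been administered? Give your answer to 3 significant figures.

103 mg

The 3 doses were given 45.29, 27.49, 9.69 hours ago.
Total = 202·(1/2)^(45.29/7.58) + 202·(1/2)^(27.49/7.58) + 202·(1/2)^(9.69/7.58)
      = 3.2116 + 16.354 + 83.277 ≈ 102.84 mg.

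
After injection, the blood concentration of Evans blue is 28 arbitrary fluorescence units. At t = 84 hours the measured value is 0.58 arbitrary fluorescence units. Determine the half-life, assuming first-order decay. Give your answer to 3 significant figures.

A/A₀ = 0.58/28 ≈ 0.020714.
n = log₂(48.276) ≈ 5.5932 half-lives elapsed in 84 hours.
t½ = 84/5.5932 ≈ 15.018 hours.

15.0 hours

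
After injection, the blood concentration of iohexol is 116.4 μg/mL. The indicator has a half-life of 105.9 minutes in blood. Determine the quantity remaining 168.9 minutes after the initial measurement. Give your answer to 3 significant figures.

Number of half-lives: n = 168.9/105.9 ≈ 1.5949.
Remaining = 116.4 × (1/2)^1.5949 = 116.4 × 0.33104 ≈ 38.534 μg/mL.

38.5 μg/mL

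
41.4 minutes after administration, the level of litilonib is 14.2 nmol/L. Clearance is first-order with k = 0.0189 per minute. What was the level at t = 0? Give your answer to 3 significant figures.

t½ = ln 2 / k = 0.69315 / 0.0189 ≈ 36.674 minutes.
Number of half-lives elapsed: n = 41.4/36.674 ≈ 1.1289.
A₀ = A × 2^n = 14.2 × 2^1.1289 = 14.2 × 2.1868 ≈ 31.053 nmol/L.

31.1 nmol/L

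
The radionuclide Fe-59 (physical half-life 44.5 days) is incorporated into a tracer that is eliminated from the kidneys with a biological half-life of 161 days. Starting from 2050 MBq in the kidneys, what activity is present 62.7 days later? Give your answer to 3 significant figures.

589 MBq

1/t_eff = 1/t_phys + 1/t_biol = 1/44.5 + 1/161 = 0.028683 per day.
t_eff = 44.5 × 161 / (44.5 + 161) ≈ 34.864 days.
Remaining = 2050 × (1/2)^(62.7/34.864) = 2050 × (1/2)^1.7984 ≈ 589.35 MBq.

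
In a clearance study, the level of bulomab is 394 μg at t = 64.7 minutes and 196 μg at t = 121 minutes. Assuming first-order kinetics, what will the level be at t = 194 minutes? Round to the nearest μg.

79 μg

Over Δt = 121 − 64.7 = 56.3 minutes, the level fell by a factor of 394/196 ≈ 2.0102.
n = log₂(2.0102) ≈ 1.0073 half-lives, so t½ = 56.3/1.0073 ≈ 55.89 minutes.
From t = 121 to t = 194: 196 × (1/2)^((194−121)/55.89) ≈ 79.262 μg.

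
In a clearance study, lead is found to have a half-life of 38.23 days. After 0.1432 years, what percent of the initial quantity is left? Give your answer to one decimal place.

38.8%

0.1432 years = 52.268 days.
n = 52.268/38.23 ≈ 1.3672 half-lives.
Fraction remaining = (1/2)^1.3672 ≈ 0.38764, i.e. 38.764%.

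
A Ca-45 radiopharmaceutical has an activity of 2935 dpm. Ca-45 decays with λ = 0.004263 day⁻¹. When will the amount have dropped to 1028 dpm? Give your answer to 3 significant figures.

246 days

t½ = ln 2 / λ = 0.69315 / 0.004263 ≈ 162.6 days.
Fraction remaining = 1028/2935 ≈ 0.35026.
n = log₂(2935/1028) = ln(2.8551)/ln 2 ≈ 1.5135 half-lives.
t = n × t½ = 1.5135 × 162.6 ≈ 246.09 days.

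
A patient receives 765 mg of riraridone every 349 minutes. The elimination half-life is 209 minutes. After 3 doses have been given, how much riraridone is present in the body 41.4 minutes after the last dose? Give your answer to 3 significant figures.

The 3 doses were given 739.4, 390.4, 41.4 minutes ago.
Total = 765·(1/2)^(739.4/209) + 765·(1/2)^(390.4/209) + 765·(1/2)^(41.4/209)
      = 65.869 + 209.58 + 666.86 ≈ 942.31 mg.

942 mg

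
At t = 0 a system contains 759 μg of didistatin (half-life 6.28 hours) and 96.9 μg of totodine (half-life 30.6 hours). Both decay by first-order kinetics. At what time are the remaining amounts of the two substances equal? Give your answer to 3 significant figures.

23.5 hours

Set 759·(1/2)^(t/6.28) = 96.9·(1/2)^(t/30.6).
Taking log₂: log₂(759/96.9) = t·(1/6.28 − 1/30.6).
log₂(7.8328) = 2.9695; 1/6.28 − 1/30.6 = 0.12656.
t = 2.9695 / 0.12656 ≈ 23.464 hours.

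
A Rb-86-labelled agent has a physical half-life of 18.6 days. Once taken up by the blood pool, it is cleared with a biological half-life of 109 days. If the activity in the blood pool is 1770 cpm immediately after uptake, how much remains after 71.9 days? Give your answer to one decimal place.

76.9 cpm

1/t_eff = 1/t_phys + 1/t_biol = 1/18.6 + 1/109 = 0.062938 per day.
t_eff = 18.6 × 109 / (18.6 + 109) ≈ 15.889 days.
Remaining = 1770 × (1/2)^(71.9/15.889) = 1770 × (1/2)^4.5252 ≈ 76.868 cpm.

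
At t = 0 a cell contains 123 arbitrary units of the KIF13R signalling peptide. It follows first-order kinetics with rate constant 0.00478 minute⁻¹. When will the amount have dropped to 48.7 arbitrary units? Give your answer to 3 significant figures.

t½ = ln 2 / λ = 0.69315 / 0.00478 ≈ 145.01 minutes.
Fraction remaining = 48.7/123 ≈ 0.39593.
n = log₂(123/48.7) = ln(2.5257)/ln 2 ≈ 1.3367 half-lives.
t = n × t½ = 1.3367 × 145.01 ≈ 193.83 minutes.

194 minutes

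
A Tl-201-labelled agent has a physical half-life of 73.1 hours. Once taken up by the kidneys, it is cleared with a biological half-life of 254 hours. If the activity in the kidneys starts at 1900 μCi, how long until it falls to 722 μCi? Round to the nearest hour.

1/t_eff = 1/t_phys + 1/t_biol = 1/73.1 + 1/254 = 0.017617 per hour.
t_eff = 73.1 × 254 / (73.1 + 254) ≈ 56.764 hours.
n = log₂(1900/722) ≈ 1.3959; t = 1.3959 × 56.764 ≈ 79.238 hours.

79 hours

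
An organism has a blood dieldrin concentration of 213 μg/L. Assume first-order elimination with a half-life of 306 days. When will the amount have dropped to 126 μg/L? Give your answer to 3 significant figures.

232 days

Fraction remaining = 126/213 ≈ 0.59155.
n = log₂(213/126) = ln(1.6905)/ln 2 ≈ 0.75743 half-lives.
t = n × t½ = 0.75743 × 306 ≈ 231.77 days.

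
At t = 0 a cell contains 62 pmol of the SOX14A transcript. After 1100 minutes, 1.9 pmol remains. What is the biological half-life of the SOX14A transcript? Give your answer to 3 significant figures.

A/A₀ = 1.9/62 ≈ 0.030645.
n = log₂(32.632) ≈ 5.0282 half-lives elapsed in 1100 minutes.
t½ = 1100/5.0282 ≈ 218.77 minutes.

219 minutes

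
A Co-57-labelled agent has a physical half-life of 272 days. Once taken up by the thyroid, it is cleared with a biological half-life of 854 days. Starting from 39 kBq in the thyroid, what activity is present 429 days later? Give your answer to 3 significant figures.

1/t_eff = 1/t_phys + 1/t_biol = 1/272 + 1/854 = 0.0048474 per day.
t_eff = 272 × 854 / (272 + 854) ≈ 206.29 days.
Remaining = 39 × (1/2)^(429/206.29) = 39 × (1/2)^2.0795 ≈ 9.227 kBq.

9.23 kBq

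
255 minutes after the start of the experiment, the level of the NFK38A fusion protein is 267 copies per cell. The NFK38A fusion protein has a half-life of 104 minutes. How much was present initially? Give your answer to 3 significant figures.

1460 copies per cell

Number of half-lives elapsed: n = 255/104 ≈ 2.4519.
A₀ = A × 2^n = 267 × 2^2.4519 = 267 × 5.4714 ≈ 1460.9 copies per cell.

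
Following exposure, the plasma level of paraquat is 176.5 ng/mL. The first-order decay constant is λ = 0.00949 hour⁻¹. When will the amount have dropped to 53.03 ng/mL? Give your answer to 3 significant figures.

t½ = ln 2 / λ = 0.69315 / 0.00949 ≈ 73.04 hours.
Fraction remaining = 53.03/176.5 ≈ 0.30045.
n = log₂(176.5/53.03) = ln(3.3283)/ln 2 ≈ 1.7348 half-lives.
t = n × t½ = 1.7348 × 73.04 ≈ 126.71 hours.

127 hours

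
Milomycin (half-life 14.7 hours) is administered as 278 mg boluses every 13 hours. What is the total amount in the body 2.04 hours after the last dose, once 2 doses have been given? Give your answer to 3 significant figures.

The 2 doses were given 15.04, 2.04 hours ago.
Total = 278·(1/2)^(15.04/14.7) + 278·(1/2)^(2.04/14.7)
      = 136.79 + 252.5 ≈ 389.29 mg.

389 mg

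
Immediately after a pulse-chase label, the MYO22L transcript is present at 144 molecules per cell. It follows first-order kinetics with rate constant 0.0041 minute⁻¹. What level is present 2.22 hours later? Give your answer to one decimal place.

t½ = ln 2 / k = 0.69315 / 0.0041 ≈ 169.06 minutes.
Convert the elapsed time: 2.22 hours = 133.2 minutes.
Number of half-lives: n = 133.2/169.06 ≈ 0.78788.
Remaining = 144 × (1/2)^0.78788 = 144 × 0.57919 ≈ 83.404 molecules per cell.

83.4 molecules per cell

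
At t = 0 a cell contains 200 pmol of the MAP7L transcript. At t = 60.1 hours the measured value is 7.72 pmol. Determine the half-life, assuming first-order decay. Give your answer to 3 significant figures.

A/A₀ = 7.72/200 ≈ 0.0386.
n = log₂(25.907) ≈ 4.6953 half-lives elapsed in 60.1 hours.
t½ = 60.1/4.6953 ≈ 12.8 hours.

12.8 hours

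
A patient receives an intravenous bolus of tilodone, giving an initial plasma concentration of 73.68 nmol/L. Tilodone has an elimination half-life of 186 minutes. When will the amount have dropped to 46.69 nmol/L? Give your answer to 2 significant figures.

Fraction remaining = 46.69/73.68 ≈ 0.63369.
n = log₂(73.68/46.69) = ln(1.5781)/ln 2 ≈ 0.65816 half-lives.
t = n × t½ = 0.65816 × 186 ≈ 122.42 minutes.

120 minutes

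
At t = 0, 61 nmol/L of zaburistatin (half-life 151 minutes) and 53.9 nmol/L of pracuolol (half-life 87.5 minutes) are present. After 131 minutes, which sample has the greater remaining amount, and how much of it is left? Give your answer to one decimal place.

zaburistatin, 33.4 nmol/L

zaburistatin: 61 × (1/2)^0.86755 ≈ 33.433 nmol/L.
pracuolol: 53.9 × (1/2)^1.4971 ≈ 19.094 nmol/L.
Zaburistatin has more remaining, at ≈ 33.433 nmol/L.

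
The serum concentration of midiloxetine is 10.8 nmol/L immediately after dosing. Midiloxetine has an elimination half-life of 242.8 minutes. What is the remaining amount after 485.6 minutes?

Elapsed time is 2 half-lives (485.6/242.8).
Each half-life halves the amount: 10.8 × (1/2)^2 = 10.8/4 = 2.7 nmol/L.

2.7 nmol/L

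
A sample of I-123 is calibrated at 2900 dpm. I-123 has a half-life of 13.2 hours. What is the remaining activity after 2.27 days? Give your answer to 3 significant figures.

166 dpm

Convert the elapsed time: 2.27 days = 54.48 hours.
Number of half-lives: n = 54.48/13.2 ≈ 4.1273.
Remaining = 2900 × (1/2)^4.1273 = 2900 × 0.057223 ≈ 165.95 dpm.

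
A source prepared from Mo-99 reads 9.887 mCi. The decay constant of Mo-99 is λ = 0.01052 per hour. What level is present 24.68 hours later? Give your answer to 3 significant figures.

t½ = ln 2 / λ = 0.69315 / 0.01052 ≈ 65.889 hours.
Number of half-lives: n = 24.68/65.889 ≈ 0.37457.
Remaining = 9.887 × (1/2)^0.37457 = 9.887 × 0.77133 ≈ 7.6262 mCi.

7.63 mCi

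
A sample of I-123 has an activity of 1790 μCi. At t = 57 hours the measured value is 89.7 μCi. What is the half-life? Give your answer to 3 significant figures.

A/A₀ = 89.7/1790 ≈ 0.050112.
n = log₂(19.955) ≈ 4.3187 half-lives elapsed in 57 hours.
t½ = 57/4.3187 ≈ 13.198 hours.

13.2 hours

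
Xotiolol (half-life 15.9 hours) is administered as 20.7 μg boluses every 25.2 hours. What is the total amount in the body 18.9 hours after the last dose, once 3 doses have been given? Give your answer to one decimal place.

The 3 doses were given 69.3, 44.1, 18.9 hours ago.
Total = 20.7·(1/2)^(69.3/15.9) + 20.7·(1/2)^(44.1/15.9) + 20.7·(1/2)^(18.9/15.9)
      = 1.0091 + 3.0272 + 9.0812 ≈ 13.117 μg.

13.1 μg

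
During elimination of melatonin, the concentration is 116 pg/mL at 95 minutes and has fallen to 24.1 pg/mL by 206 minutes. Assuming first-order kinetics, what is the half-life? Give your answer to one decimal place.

Over Δt = 206 − 95 = 111 minutes, the level fell by a factor of 116/24.1 ≈ 4.8133.
n = log₂(4.8133) ≈ 2.267 half-lives, so t½ = 111/2.267 ≈ 48.963 minutes.

49.0 minutes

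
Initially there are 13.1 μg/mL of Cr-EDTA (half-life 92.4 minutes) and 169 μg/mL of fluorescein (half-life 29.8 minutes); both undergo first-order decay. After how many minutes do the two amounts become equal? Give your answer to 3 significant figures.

Set 13.1·(1/2)^(t/92.4) = 169·(1/2)^(t/29.8).
Taking log₂: log₂(13.1/169) = t·(1/92.4 − 1/29.8).
log₂(0.077515) = -3.6894; 1/92.4 − 1/29.8 = -0.022735.
t = -3.6894 / -0.022735 ≈ 162.28 minutes.

162 minutes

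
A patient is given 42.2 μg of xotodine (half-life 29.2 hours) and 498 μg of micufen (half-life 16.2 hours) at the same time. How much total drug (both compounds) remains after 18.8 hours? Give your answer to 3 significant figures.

250 μg

xotodine: 42.2 × (1/2)^(18.8/29.2) = 42.2 × (1/2)^0.64384 ≈ 27.008 μg.
micufen: 498 × (1/2)^(18.8/16.2) = 498 × (1/2)^1.1605 ≈ 222.78 μg.
Total = 27.008 + 222.78 ≈ 249.79 μg.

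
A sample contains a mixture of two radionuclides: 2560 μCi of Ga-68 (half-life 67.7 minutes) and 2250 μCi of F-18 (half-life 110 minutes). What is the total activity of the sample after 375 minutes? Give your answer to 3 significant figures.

Ga-68: 2560 × (1/2)^(375/67.7) = 2560 × (1/2)^5.5391 ≈ 55.054 μCi.
F-18: 2250 × (1/2)^(375/110) = 2250 × (1/2)^3.4091 ≈ 211.81 μCi.
Total = 55.054 + 211.81 ≈ 266.86 μCi.

267 μCi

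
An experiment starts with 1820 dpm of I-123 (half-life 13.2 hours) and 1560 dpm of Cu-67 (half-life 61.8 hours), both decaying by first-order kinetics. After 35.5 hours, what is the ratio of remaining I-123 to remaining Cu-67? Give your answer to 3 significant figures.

I-123: 1820 × (1/2)^(35.5/13.2) = 1820 × (1/2)^2.6894 ≈ 282.15 dpm.
Cu-67: 1560 × (1/2)^(35.5/61.8) = 1560 × (1/2)^0.57443 ≈ 1047.6 dpm.
Ratio ≈ 282.15 / 1047.6 ≈ 0.26933.

0.269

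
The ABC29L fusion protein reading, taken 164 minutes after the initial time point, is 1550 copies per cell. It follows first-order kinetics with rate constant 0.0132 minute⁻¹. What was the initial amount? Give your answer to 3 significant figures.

13500 copies per cell

t½ = ln 2 / k = 0.69315 / 0.0132 ≈ 52.511 minutes.
Number of half-lives elapsed: n = 164/52.511 ≈ 3.1231.
A₀ = A × 2^n = 1550 × 2^3.1231 = 1550 × 8.7129 ≈ 13505 copies per cell.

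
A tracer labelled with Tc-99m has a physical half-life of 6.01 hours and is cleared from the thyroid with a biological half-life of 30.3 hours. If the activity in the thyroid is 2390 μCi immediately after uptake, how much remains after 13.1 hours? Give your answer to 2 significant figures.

390 μCi

1/t_eff = 1/t_phys + 1/t_biol = 1/6.01 + 1/30.3 = 0.19939 per hour.
t_eff = 6.01 × 30.3 / (6.01 + 30.3) ≈ 5.0152 hours.
Remaining = 2390 × (1/2)^(13.1/5.0152) = 2390 × (1/2)^2.612 ≈ 390.93 μCi.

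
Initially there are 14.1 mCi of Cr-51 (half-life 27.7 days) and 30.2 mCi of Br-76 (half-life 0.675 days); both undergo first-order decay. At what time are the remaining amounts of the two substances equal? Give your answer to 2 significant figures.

0.76 days

Set 14.1·(1/2)^(t/27.7) = 30.2·(1/2)^(t/0.675).
Taking log₂: log₂(14.1/30.2) = t·(1/27.7 − 1/0.675).
log₂(0.46689) = -1.0989; 1/27.7 − 1/0.675 = -1.4454.
t = -1.0989 / -1.4454 ≈ 0.76025 days.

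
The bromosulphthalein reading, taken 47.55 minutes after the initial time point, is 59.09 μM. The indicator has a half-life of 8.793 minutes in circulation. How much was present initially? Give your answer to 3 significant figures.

Number of half-lives elapsed: n = 47.55/8.793 ≈ 5.4077.
A₀ = A × 2^n = 59.09 × 2^5.4077 = 59.09 × 42.451 ≈ 2508.4 μM.

2510 μM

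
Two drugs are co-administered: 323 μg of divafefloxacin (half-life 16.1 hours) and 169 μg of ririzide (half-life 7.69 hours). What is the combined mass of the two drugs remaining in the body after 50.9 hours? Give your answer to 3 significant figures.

divafefloxacin: 323 × (1/2)^(50.9/16.1) = 323 × (1/2)^3.1615 ≈ 36.099 μg.
ririzide: 169 × (1/2)^(50.9/7.69) = 169 × (1/2)^6.619 ≈ 1.7194 μg.
Total = 36.099 + 1.7194 ≈ 37.819 μg.

37.8 μg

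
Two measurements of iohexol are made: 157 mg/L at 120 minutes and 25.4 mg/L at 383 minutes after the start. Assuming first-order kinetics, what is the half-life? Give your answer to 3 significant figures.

100 minutes

Over Δt = 383 − 120 = 263 minutes, the level fell by a factor of 157/25.4 ≈ 6.1811.
n = log₂(6.1811) ≈ 2.6279 half-lives, so t½ = 263/2.6279 ≈ 100.08 minutes.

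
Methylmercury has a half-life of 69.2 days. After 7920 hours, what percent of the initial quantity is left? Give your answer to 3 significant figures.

7920 hours = 330 days.
n = 330/69.2 ≈ 4.7688 half-lives.
Fraction remaining = (1/2)^4.7688 ≈ 0.036682, i.e. 3.6682%.

3.67%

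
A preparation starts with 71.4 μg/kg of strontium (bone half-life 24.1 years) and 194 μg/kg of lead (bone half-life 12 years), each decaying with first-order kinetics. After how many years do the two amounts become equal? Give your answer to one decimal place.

34.5 years

Set 71.4·(1/2)^(t/24.1) = 194·(1/2)^(t/12).
Taking log₂: log₂(71.4/194) = t·(1/24.1 − 1/12).
log₂(0.36804) = -1.4421; 1/24.1 − 1/12 = -0.04184.
t = -1.4421 / -0.04184 ≈ 34.466 years.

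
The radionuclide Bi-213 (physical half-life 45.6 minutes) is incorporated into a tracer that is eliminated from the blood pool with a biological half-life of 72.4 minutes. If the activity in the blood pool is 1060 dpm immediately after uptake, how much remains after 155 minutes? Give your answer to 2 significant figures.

23 dpm

1/t_eff = 1/t_phys + 1/t_biol = 1/45.6 + 1/72.4 = 0.035742 per minute.
t_eff = 45.6 × 72.4 / (45.6 + 72.4) ≈ 27.978 minutes.
Remaining = 1060 × (1/2)^(155/27.978) = 1060 × (1/2)^5.54 ≈ 22.782 dpm.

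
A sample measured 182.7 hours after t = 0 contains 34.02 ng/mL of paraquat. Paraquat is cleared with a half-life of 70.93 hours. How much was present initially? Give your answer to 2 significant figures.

Number of half-lives elapsed: n = 182.7/70.93 ≈ 2.5758.
A₀ = A × 2^n = 34.02 × 2^2.5758 = 34.02 × 5.9619 ≈ 202.82 ng/mL.

200 ng/mL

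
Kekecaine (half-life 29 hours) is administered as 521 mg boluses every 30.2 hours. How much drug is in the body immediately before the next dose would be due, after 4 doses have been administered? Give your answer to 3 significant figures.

465 mg

The 4 doses were given 120.8, 90.6, 60.4, 30.2 hours ago.
Total = 521·(1/2)^(120.8/29) + 521·(1/2)^(90.6/29) + 521·(1/2)^(60.4/29) + 521·(1/2)^(30.2/29)
      = 29.033 + 59.756 + 122.99 + 253.13 ≈ 464.91 mg.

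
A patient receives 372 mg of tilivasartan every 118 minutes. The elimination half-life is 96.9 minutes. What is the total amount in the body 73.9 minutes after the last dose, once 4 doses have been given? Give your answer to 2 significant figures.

370 mg

The 4 doses were given 427.9, 309.9, 191.9, 73.9 minutes ago.
Total = 372·(1/2)^(427.9/96.9) + 372·(1/2)^(309.9/96.9) + 372·(1/2)^(191.9/96.9) + 372·(1/2)^(73.9/96.9)
      = 17.427 + 40.533 + 94.273 + 219.26 ≈ 371.5 mg.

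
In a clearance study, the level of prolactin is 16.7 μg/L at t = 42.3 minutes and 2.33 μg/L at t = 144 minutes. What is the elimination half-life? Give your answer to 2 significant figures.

Over Δt = 144 − 42.3 = 101.7 minutes, the level fell by a factor of 16.7/2.33 ≈ 7.1674.
n = log₂(7.1674) ≈ 2.8414 half-lives, so t½ = 101.7/2.8414 ≈ 35.792 minutes.

36 minutes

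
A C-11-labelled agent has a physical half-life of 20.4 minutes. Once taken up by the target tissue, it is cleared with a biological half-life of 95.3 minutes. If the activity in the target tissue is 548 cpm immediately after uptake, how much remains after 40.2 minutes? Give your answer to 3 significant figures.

104 cpm

1/t_eff = 1/t_phys + 1/t_biol = 1/20.4 + 1/95.3 = 0.059513 per minute.
t_eff = 20.4 × 95.3 / (20.4 + 95.3) ≈ 16.803 minutes.
Remaining = 548 × (1/2)^(40.2/16.803) = 548 × (1/2)^2.3924 ≈ 104.37 cpm.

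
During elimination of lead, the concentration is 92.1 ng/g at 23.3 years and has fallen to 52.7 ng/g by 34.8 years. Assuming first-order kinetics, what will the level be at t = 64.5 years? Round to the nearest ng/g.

Over Δt = 34.8 − 23.3 = 11.5 years, the level fell by a factor of 92.1/52.7 ≈ 1.7476.
n = log₂(1.7476) ≈ 0.8054 half-lives, so t½ = 11.5/0.8054 ≈ 14.279 years.
From t = 34.8 to t = 64.5: 52.7 × (1/2)^((64.5−34.8)/14.279) ≈ 12.464 ng/g.

12 ng/g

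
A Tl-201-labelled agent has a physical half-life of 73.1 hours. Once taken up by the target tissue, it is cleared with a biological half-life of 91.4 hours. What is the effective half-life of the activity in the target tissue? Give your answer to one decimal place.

40.6 hours

1/t_eff = 1/t_phys + 1/t_biol = 1/73.1 + 1/91.4 = 0.024621 per hour.
t_eff = 73.1 × 91.4 / (73.1 + 91.4) ≈ 40.616 hours.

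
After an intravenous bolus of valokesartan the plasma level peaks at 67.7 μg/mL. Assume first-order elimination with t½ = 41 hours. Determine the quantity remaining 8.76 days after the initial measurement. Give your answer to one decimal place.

Convert the elapsed time: 8.76 days = 210.24 hours.
Number of half-lives: n = 210.24/41 ≈ 5.1278.
Remaining = 67.7 × (1/2)^5.1278 = 67.7 × 0.028601 ≈ 1.9363 μg/mL.

1.9 μg/mL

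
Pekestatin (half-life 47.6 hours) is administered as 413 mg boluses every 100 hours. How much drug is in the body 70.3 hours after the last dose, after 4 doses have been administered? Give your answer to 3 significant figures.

The 4 doses were given 370.3, 270.3, 170.3, 70.3 hours ago.
Total = 413·(1/2)^(370.3/47.6) + 413·(1/2)^(270.3/47.6) + 413·(1/2)^(170.3/47.6) + 413·(1/2)^(70.3/47.6)
      = 1.8798 + 8.0636 + 34.59 + 148.38 ≈ 192.91 mg.

193 mg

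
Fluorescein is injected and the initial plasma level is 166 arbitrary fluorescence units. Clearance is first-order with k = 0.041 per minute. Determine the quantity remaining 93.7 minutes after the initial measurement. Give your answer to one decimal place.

3.6 arbitrary fluorescence units

t½ = ln 2 / k = 0.69315 / 0.041 ≈ 16.906 minutes.
Number of half-lives: n = 93.7/16.906 ≈ 5.5424.
Remaining = 166 × (1/2)^5.5424 = 166 × 0.021457 ≈ 3.5619 arbitrary fluorescence units.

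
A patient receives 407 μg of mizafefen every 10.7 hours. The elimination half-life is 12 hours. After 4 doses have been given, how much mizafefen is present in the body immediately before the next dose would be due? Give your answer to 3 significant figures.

436 μg

The 4 doses were given 42.8, 32.1, 21.4, 10.7 hours ago.
Total = 407·(1/2)^(42.8/12) + 407·(1/2)^(32.1/12) + 407·(1/2)^(21.4/12) + 407·(1/2)^(10.7/12)
      = 34.35 + 63.729 + 118.24 + 219.37 ≈ 435.69 μg.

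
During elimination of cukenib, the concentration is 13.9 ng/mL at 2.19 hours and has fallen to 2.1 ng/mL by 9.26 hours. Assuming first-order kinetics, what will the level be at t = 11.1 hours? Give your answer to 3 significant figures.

Over Δt = 9.26 − 2.19 = 7.07 hours, the level fell by a factor of 13.9/2.1 ≈ 6.619.
n = log₂(6.619) ≈ 2.7266 half-lives, so t½ = 7.07/2.7266 ≈ 2.593 hours.
From t = 9.26 to t = 11.1: 2.1 × (1/2)^((11.1−9.26)/2.593) ≈ 1.2841 ng/mL.

1.28 ng/mL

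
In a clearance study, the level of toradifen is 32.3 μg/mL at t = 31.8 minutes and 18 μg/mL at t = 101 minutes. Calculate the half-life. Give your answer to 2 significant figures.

82 minutes

Over Δt = 101 − 31.8 = 69.2 minutes, the level fell by a factor of 32.3/18 ≈ 1.7944.
n = log₂(1.7944) ≈ 0.84354 half-lives, so t½ = 69.2/0.84354 ≈ 82.035 minutes.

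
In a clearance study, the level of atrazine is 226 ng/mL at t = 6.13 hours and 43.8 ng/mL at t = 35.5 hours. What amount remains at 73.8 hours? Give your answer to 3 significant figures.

5.15 ng/mL

Over Δt = 35.5 − 6.13 = 29.37 hours, the level fell by a factor of 226/43.8 ≈ 5.1598.
n = log₂(5.1598) ≈ 2.3673 half-lives, so t½ = 29.37/2.3673 ≈ 12.406 hours.
From t = 35.5 to t = 73.8: 43.8 × (1/2)^((73.8−35.5)/12.406) ≈ 5.1542 ng/mL.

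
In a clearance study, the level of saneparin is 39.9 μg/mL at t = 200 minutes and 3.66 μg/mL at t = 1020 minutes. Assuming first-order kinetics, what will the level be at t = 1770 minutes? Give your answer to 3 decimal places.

Over Δt = 1020 − 200 = 820 minutes, the level fell by a factor of 39.9/3.66 ≈ 10.902.
n = log₂(10.902) ≈ 3.4465 half-lives, so t½ = 820/3.4465 ≈ 237.92 minutes.
From t = 1020 to t = 1770: 3.66 × (1/2)^((1770−1020)/237.92) ≈ 0.41168 μg/mL.

0.412 μg/mL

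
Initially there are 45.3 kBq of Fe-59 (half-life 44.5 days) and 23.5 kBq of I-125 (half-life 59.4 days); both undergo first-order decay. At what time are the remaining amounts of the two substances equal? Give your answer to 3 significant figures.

Set 45.3·(1/2)^(t/44.5) = 23.5·(1/2)^(t/59.4).
Taking log₂: log₂(45.3/23.5) = t·(1/44.5 − 1/59.4).
log₂(1.9277) = 0.94685; 1/44.5 − 1/59.4 = 0.0056369.
t = 0.94685 / 0.0056369 ≈ 167.97 days.

168 days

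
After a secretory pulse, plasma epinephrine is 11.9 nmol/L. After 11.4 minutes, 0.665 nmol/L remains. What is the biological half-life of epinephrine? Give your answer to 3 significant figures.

2.74 minutes

A/A₀ = 0.665/11.9 ≈ 0.055882.
n = log₂(17.895) ≈ 4.1615 half-lives elapsed in 11.4 minutes.
t½ = 11.4/4.1615 ≈ 2.7394 minutes.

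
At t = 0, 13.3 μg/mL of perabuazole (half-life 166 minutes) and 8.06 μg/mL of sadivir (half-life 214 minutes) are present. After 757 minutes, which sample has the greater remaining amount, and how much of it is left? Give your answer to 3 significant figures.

perabuazole: 13.3 × (1/2)^4.5602 ≈ 0.56374 μg/mL.
sadivir: 8.06 × (1/2)^3.5374 ≈ 0.69419 μg/mL.
Sadivir has more remaining, at ≈ 0.69419 μg/mL.

sadivir, 0.694 μg/mL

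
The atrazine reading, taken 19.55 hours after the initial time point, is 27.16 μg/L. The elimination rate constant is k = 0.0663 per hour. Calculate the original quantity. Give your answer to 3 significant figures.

99.3 μg/L

t½ = ln 2 / k = 0.69315 / 0.0663 ≈ 10.455 hours.
Number of half-lives elapsed: n = 19.55/10.455 ≈ 1.87.
A₀ = A × 2^n = 27.16 × 2^1.87 = 27.16 × 3.6553 ≈ 99.277 μg/L.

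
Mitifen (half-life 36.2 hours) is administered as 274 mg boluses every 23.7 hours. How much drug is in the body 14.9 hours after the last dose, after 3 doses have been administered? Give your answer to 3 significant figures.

420 mg

The 3 doses were given 62.3, 38.6, 14.9 hours ago.
Total = 274·(1/2)^(62.3/36.2) + 274·(1/2)^(38.6/36.2) + 274·(1/2)^(14.9/36.2)
      = 83.115 + 130.85 + 205.99 ≈ 419.95 mg.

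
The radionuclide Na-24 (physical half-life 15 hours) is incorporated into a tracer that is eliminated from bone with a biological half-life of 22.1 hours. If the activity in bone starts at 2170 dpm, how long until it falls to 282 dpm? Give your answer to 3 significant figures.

26.3 hours

1/t_eff = 1/t_phys + 1/t_biol = 1/15 + 1/22.1 = 0.11192 per hour.
t_eff = 15 × 22.1 / (15 + 22.1) ≈ 8.9353 hours.
n = log₂(2170/282) ≈ 2.9439; t = 2.9439 × 8.9353 ≈ 26.305 hours.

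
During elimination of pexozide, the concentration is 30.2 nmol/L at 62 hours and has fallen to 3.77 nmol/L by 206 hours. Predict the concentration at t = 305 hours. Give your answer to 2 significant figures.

0.90 nmol/L

Over Δt = 206 − 62 = 144 hours, the level fell by a factor of 30.2/3.77 ≈ 8.0106.
n = log₂(8.0106) ≈ 3.0019 half-lives, so t½ = 144/3.0019 ≈ 47.969 hours.
From t = 206 to t = 305: 3.77 × (1/2)^((305−206)/47.969) ≈ 0.90172 nmol/L.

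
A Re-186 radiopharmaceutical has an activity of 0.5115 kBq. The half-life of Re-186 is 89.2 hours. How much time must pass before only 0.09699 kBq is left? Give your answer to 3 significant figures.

Fraction remaining = 0.09699/0.5115 ≈ 0.18962.
n = log₂(0.5115/0.09699) = ln(5.2737)/ln 2 ≈ 2.3988 half-lives.
t = n × t½ = 2.3988 × 89.2 ≈ 213.98 hours.

214 hours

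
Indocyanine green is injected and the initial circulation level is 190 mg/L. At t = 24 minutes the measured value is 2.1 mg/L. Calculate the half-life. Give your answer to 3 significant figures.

3.69 minutes

A/A₀ = 2.1/190 ≈ 0.011053.
n = log₂(90.476) ≈ 6.4995 half-lives elapsed in 24 minutes.
t½ = 24/6.4995 ≈ 3.6926 minutes.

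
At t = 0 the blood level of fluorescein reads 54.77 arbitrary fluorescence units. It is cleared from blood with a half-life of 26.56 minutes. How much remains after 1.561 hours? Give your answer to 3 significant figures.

Convert the elapsed time: 1.561 hours = 93.66 minutes.
Number of half-lives: n = 93.66/26.56 ≈ 3.5264.
Remaining = 54.77 × (1/2)^3.5264 = 54.77 × 0.086788 ≈ 4.7534 arbitrary fluorescence units.

4.75 arbitrary fluorescence units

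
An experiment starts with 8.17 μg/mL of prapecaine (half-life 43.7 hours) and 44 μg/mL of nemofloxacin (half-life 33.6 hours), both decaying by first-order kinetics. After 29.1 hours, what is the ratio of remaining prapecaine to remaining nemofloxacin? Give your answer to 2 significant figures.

prapecaine: 8.17 × (1/2)^(29.1/43.7) = 8.17 × (1/2)^0.6659 ≈ 5.1495 μg/mL.
nemofloxacin: 44 × (1/2)^(29.1/33.6) = 44 × (1/2)^0.86607 ≈ 24.14 μg/mL.
Ratio ≈ 5.1495 / 24.14 ≈ 0.21332.

0.21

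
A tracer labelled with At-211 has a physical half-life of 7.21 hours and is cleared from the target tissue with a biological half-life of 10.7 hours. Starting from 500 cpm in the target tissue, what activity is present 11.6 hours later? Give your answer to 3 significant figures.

77.3 cpm

1/t_eff = 1/t_phys + 1/t_biol = 1/7.21 + 1/10.7 = 0.23215 per hour.
t_eff = 7.21 × 10.7 / (7.21 + 10.7) ≈ 4.3075 hours.
Remaining = 500 × (1/2)^(11.6/4.3075) = 500 × (1/2)^2.693 ≈ 77.321 cpm.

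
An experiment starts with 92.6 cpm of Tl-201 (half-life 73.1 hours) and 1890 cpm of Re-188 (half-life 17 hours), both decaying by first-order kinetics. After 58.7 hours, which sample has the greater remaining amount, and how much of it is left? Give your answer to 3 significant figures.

Tl-201: 92.6 × (1/2)^0.80301 ≈ 53.074 cpm.
Re-188: 1890 × (1/2)^3.4529 ≈ 172.59 cpm.
Re-188 has more remaining, at ≈ 172.59 cpm.

Re-188, 173 cpm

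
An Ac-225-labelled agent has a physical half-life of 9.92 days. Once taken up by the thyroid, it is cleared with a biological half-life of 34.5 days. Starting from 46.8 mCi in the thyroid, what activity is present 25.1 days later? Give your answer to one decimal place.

4.9 mCi

1/t_eff = 1/t_phys + 1/t_biol = 1/9.92 + 1/34.5 = 0.12979 per day.
t_eff = 9.92 × 34.5 / (9.92 + 34.5) ≈ 7.7046 days.
Remaining = 46.8 × (1/2)^(25.1/7.7046) = 46.8 × (1/2)^3.2578 ≈ 4.8928 mCi.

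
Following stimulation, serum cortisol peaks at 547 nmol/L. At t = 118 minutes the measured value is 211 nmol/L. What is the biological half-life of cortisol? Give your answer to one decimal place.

85.9 minutes

A/A₀ = 211/547 ≈ 0.38574.
n = log₂(2.5924) ≈ 1.3743 half-lives elapsed in 118 minutes.
t½ = 118/1.3743 ≈ 85.862 minutes.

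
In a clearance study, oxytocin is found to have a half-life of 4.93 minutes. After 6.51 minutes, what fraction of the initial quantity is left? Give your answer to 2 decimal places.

n = 6.51/4.93 ≈ 1.3205 half-lives.
Fraction remaining = (1/2)^1.3205 ≈ 0.4004.

0.40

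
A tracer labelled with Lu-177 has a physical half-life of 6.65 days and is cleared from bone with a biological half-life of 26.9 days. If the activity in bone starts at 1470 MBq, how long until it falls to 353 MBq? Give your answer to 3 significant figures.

1/t_eff = 1/t_phys + 1/t_biol = 1/6.65 + 1/26.9 = 0.18755 per day.
t_eff = 6.65 × 26.9 / (6.65 + 26.9) ≈ 5.3319 days.
n = log₂(1470/353) ≈ 2.0581; t = 2.0581 × 5.3319 ≈ 10.973 days.

11.0 days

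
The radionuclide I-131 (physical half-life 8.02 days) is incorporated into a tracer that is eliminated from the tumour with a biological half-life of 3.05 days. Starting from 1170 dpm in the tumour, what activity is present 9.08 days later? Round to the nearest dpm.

1/t_eff = 1/t_phys + 1/t_biol = 1/8.02 + 1/3.05 = 0.45256 per day.
t_eff = 8.02 × 3.05 / (8.02 + 3.05) ≈ 2.2097 days.
Remaining = 1170 × (1/2)^(9.08/2.2097) = 1170 × (1/2)^4.1092 ≈ 67.793 dpm.

68 dpm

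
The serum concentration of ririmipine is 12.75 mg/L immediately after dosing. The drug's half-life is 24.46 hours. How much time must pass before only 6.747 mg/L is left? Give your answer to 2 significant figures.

22 hours

Fraction remaining = 6.747/12.75 ≈ 0.52918.
n = log₂(12.75/6.747) = ln(1.8897)/ln 2 ≈ 0.91818 half-lives.
t = n × t½ = 0.91818 × 24.46 ≈ 22.459 hours.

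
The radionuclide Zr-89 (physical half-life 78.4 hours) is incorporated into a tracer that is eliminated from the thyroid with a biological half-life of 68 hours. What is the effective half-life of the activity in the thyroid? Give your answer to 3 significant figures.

36.4 hours

1/t_eff = 1/t_phys + 1/t_biol = 1/78.4 + 1/68 = 0.027461 per hour.
t_eff = 78.4 × 68 / (78.4 + 68) ≈ 36.415 hours.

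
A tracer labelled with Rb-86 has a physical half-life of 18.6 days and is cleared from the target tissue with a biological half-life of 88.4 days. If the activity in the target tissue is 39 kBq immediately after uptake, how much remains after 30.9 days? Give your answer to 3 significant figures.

1/t_eff = 1/t_phys + 1/t_biol = 1/18.6 + 1/88.4 = 0.065076 per day.
t_eff = 18.6 × 88.4 / (18.6 + 88.4) ≈ 15.367 days.
Remaining = 39 × (1/2)^(30.9/15.367) = 39 × (1/2)^2.0108 ≈ 9.677 kBq.

9.68 kBq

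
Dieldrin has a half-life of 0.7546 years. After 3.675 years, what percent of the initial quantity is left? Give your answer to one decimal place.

n = 3.675/0.7546 ≈ 4.8701 half-lives.
Fraction remaining = (1/2)^4.8701 ≈ 0.034194, i.e. 3.4194%.

3.4%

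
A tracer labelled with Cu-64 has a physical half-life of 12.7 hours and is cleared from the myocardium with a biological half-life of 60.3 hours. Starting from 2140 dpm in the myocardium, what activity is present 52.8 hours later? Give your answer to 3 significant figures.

1/t_eff = 1/t_phys + 1/t_biol = 1/12.7 + 1/60.3 = 0.095324 per hour.
t_eff = 12.7 × 60.3 / (12.7 + 60.3) ≈ 10.491 hours.
Remaining = 2140 × (1/2)^(52.8/10.491) = 2140 × (1/2)^5.0331 ≈ 65.358 dpm.

65.4 dpm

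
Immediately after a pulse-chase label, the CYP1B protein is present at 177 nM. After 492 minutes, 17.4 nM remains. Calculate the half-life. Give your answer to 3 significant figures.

A/A₀ = 17.4/177 ≈ 0.098305.
n = log₂(10.172) ≈ 3.3466 half-lives elapsed in 492 minutes.
t½ = 492/3.3466 ≈ 147.02 minutes.

147 minutes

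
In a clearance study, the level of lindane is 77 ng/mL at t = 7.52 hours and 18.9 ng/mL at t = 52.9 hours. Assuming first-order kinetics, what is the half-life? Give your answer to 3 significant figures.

22.4 hours

Over Δt = 52.9 − 7.52 = 45.38 hours, the level fell by a factor of 77/18.9 ≈ 4.0741.
n = log₂(4.0741) ≈ 2.0265 half-lives, so t½ = 45.38/2.0265 ≈ 22.394 hours.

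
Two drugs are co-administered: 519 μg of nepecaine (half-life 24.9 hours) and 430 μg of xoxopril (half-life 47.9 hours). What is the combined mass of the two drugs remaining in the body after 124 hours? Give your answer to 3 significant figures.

nepecaine: 519 × (1/2)^(124/24.9) = 519 × (1/2)^4.9799 ≈ 16.446 μg.
xoxopril: 430 × (1/2)^(124/47.9) = 430 × (1/2)^2.5887 ≈ 71.48 μg.
Total = 16.446 + 71.48 ≈ 87.926 μg.

87.9 μg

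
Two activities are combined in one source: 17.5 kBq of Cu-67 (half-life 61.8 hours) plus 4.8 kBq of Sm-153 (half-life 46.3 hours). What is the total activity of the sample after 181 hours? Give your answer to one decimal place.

Cu-67: 17.5 × (1/2)^(181/61.8) = 17.5 × (1/2)^2.9288 ≈ 2.2982 kBq.
Sm-153: 4.8 × (1/2)^(181/46.3) = 4.8 × (1/2)^3.9093 ≈ 0.31947 kBq.
Total = 2.2982 + 0.31947 ≈ 2.6176 kBq.

2.6 kBq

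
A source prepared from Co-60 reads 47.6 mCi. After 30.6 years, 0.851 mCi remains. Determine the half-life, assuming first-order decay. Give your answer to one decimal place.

5.3 years

A/A₀ = 0.851/47.6 ≈ 0.017878.
n = log₂(55.934) ≈ 5.8057 half-lives elapsed in 30.6 years.
t½ = 30.6/5.8057 ≈ 5.2707 years.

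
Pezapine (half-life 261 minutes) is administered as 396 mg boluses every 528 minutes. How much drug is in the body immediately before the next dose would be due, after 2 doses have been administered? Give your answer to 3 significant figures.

121 mg

The 2 doses were given 1056, 528 minutes ago.
Total = 396·(1/2)^(1056/261) + 396·(1/2)^(528/261)
      = 23.974 + 97.435 ≈ 121.41 mg.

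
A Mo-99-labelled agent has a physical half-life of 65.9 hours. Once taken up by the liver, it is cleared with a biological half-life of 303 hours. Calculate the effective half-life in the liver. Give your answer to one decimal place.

1/t_eff = 1/t_phys + 1/t_biol = 1/65.9 + 1/303 = 0.018475 per hour.
t_eff = 65.9 × 303 / (65.9 + 303) ≈ 54.128 hours.

54.1 hours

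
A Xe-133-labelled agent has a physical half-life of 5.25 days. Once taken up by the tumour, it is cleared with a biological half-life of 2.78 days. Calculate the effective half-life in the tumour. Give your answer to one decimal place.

1.8 days

1/t_eff = 1/t_phys + 1/t_biol = 1/5.25 + 1/2.78 = 0.55019 per day.
t_eff = 5.25 × 2.78 / (5.25 + 2.78) ≈ 1.8176 days.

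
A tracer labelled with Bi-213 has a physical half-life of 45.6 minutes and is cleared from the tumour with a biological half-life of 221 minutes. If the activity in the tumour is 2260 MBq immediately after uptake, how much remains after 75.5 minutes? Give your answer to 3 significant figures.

566 MBq

1/t_eff = 1/t_phys + 1/t_biol = 1/45.6 + 1/221 = 0.026455 per minute.
t_eff = 45.6 × 221 / (45.6 + 221) ≈ 37.8 minutes.
Remaining = 2260 × (1/2)^(75.5/37.8) = 2260 × (1/2)^1.9973 ≈ 566.05 MBq.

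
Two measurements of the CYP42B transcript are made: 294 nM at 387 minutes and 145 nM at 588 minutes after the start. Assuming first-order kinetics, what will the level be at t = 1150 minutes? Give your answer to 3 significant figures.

Over Δt = 588 − 387 = 201 minutes, the level fell by a factor of 294/145 ≈ 2.0276.
n = log₂(2.0276) ≈ 1.0198 half-lives, so t½ = 201/1.0198 ≈ 197.1 minutes.
From t = 588 to t = 1150: 145 × (1/2)^((1150−588)/197.1) ≈ 20.093 nM.

20.1 nM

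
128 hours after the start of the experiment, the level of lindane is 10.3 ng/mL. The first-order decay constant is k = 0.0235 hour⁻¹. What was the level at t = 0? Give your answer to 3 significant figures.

209 ng/mL

t½ = ln 2 / k = 0.69315 / 0.0235 ≈ 29.496 hours.
Number of half-lives elapsed: n = 128/29.496 ≈ 4.3396.
A₀ = A × 2^n = 10.3 × 2^4.3396 = 10.3 × 20.247 ≈ 208.54 ng/mL.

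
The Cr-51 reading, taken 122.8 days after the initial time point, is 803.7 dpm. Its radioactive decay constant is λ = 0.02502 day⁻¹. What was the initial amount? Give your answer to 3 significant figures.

17400 dpm

t½ = ln 2 / λ = 0.69315 / 0.02502 ≈ 27.704 days.
Number of half-lives elapsed: n = 122.8/27.704 ≈ 4.4326.
A₀ = A × 2^n = 803.7 × 2^4.4326 = 803.7 × 21.595 ≈ 17356 dpm.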